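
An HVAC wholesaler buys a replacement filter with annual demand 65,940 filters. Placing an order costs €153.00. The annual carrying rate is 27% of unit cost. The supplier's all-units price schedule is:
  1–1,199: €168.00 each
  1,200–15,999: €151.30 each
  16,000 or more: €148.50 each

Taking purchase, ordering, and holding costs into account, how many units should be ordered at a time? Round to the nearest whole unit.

Holding cost per unit per year at price C is H = 0.27·C.
For each price level, check whether its EOQ is feasible; otherwise the best quantity at that price is the breakpoint.
EOQ at €168.00 = 667.0 (feasible in tier 1): TC = 65,940×€168.00 + (65,940/667.0)×153 + (667.0/2)×0.27×€168.00 = €11,108,173.23.
EOQ at €151.30 = 702.8 < 1200, so use break Q=1200: TC = 65,940×€151.30 + (65,940/1200.0)×153 + (1200.0/2)×0.27×€151.30 = €10,009,639.95.
EOQ at €148.50 = 709.4 < 16000, so use break Q=16000: TC = 65,940×€148.50 + (65,940/16000.0)×153 + (16000.0/2)×0.27×€148.50 = €10,113,480.55.
Lowest total cost is €10,009,639.95 at Q = 1200.0.

Q* ≈ 1,200 filters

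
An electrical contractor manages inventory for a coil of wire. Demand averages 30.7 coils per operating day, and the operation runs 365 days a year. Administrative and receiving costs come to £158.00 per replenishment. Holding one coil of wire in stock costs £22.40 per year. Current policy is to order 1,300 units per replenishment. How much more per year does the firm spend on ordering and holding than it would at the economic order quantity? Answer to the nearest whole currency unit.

Annual demand D = 30.7 × 365 = 11,205.5.
EOQ = √(2DS/H) = √(2 × 11,205.5 × 158 / 22.4) ≈ 397.59.
Cost at Q* = (D/Q*)S + (Q*/2)H = √(2DSH) ≈ £8,906.01.
Cost at Q = 1,300: (11,205.5/1,300)×158 + (1,300/2)×22.4 = £1,361.90 + £14,560.00 = £15,921.90.
Excess = £15,921.90 − £8,906.01 = £7,015.89.

Extra cost ≈ £7,016 per year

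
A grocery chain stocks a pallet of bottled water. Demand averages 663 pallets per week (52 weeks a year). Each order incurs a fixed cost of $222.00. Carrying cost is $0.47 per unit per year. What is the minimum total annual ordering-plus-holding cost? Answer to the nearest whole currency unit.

TC* ≈ $2,682

Annual demand D = 663 × 52 = 34,476.
Q* = √(2DS/H) = √(2 × 34,476 × 222 / 0.47) ≈ 5706.91.
At Q*, ordering cost (D/Q*)S equals holding cost (Q*/2)H, each = √(DSH/2).
Minimum total = √(2DSH) = √(2 × 34,476 × 222 × 0.47) ≈ 2682.248.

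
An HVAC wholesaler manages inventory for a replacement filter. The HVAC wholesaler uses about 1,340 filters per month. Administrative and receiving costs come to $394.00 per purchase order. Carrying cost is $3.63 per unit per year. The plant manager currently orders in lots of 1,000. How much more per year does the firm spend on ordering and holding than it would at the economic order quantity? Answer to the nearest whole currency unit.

Annual demand D = 1,340 × 12 = 16,080.
EOQ = √(2DS/H) = √(2 × 16,080 × 394 / 3.63) ≈ 1868.33.
Cost at Q* = (D/Q*)S + (Q*/2)H = √(2DSH) ≈ $6,782.03.
Cost at Q = 1,000: (16,080/1,000)×394 + (1,000/2)×3.63 = $6,335.52 + $1,815.00 = $8,150.52.
Excess = $8,150.52 − $6,782.03 = $1,368.49.

Extra cost ≈ $1,368 per year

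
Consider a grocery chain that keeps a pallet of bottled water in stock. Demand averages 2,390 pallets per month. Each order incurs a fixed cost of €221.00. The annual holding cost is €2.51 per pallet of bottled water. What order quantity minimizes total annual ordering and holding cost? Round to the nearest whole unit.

Q* ≈ 2,247 pallets

Annual demand D = 2,390 × 12 = 28,680.
EOQ = √(2DS / H) = √(2 × 28,680 × 221 / 2.51).
= √(12,676,560 / 2.51) = √5,050,422.3108 ≈ 2247.314.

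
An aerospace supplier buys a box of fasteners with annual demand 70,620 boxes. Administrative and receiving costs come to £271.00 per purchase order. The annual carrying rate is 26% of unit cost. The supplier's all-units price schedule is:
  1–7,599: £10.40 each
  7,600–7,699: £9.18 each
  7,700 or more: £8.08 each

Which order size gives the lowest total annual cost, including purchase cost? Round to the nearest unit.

Holding cost per unit per year at price C is H = 0.26·C.
Candidates are each tier's EOQ (if it falls in that tier) and each price-break quantity.
EOQ at £10.40 = 3762.4 (feasible in tier 1): TC = 70,620×£10.40 + (70,620/3762.4)×271 + (3762.4/2)×0.26×£10.40 = £744,621.42.
EOQ at £9.18 = 4004.6 < 7600, so use break Q=7600: TC = 70,620×£9.18 + (70,620/7600.0)×271 + (7600.0/2)×0.26×£9.18 = £659,879.60.
EOQ at £8.08 = 4268.5 < 7700, so use break Q=7700: TC = 70,620×£8.08 + (70,620/7700.0)×271 + (7700.0/2)×0.26×£8.08 = £581,183.14.
Lowest total cost is £581,183.14 at Q = 7700.0.

Q* ≈ 7,700 boxes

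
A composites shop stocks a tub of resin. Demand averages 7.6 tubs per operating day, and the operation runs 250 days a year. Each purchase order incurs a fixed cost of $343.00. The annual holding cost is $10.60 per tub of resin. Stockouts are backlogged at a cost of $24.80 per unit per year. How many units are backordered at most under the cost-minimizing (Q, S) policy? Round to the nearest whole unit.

S* ≈ 125 tubs

Annual demand D = 7.6 × 250 = 1,900.
With planned backorders, Q* = √(2DS/H) · √((H+B)/B).
√(2DS/H) = √(2 × 1,900 × 343 / 10.6) = 350.660.
√((H+B)/B) = √((10.6+24.8)/24.8) = 1.1947.
Q* ≈ 418.950.
S* = Q* · H/(H+B) = 418.950 × 10.6/35.4 ≈ 125.448.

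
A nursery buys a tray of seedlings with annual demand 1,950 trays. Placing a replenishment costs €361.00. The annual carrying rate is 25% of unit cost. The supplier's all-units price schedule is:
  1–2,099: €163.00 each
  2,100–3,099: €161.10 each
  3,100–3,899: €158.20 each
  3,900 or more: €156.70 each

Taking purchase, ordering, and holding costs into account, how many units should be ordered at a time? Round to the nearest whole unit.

Q* ≈ 186 trays

Holding cost per unit per year at price C is H = 0.25·C.
For each price level, check whether its EOQ is feasible; otherwise the best quantity at that price is the breakpoint.
EOQ at €163.00 = 185.9 (feasible in tier 1): TC = 1,950×€163.00 + (1,950/185.9)×361 + (185.9/2)×0.25×€163.00 = €325,424.43.
EOQ at €161.10 = 187.0 < 2100, so use break Q=2100: TC = 1,950×€161.10 + (1,950/2100.0)×361 + (2100.0/2)×0.25×€161.10 = €356,768.96.
EOQ at €158.20 = 188.7 < 3100, so use break Q=3100: TC = 1,950×€158.20 + (1,950/3100.0)×361 + (3100.0/2)×0.25×€158.20 = €370,019.58.
EOQ at €156.70 = 189.6 < 3900, so use break Q=3900: TC = 1,950×€156.70 + (1,950/3900.0)×361 + (3900.0/2)×0.25×€156.70 = €382,136.75.
Lowest total cost is €325,424.43 at Q = 185.9.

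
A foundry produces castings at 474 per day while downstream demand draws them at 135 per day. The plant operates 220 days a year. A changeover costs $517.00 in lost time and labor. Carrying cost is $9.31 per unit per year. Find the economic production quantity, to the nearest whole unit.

Q* ≈ 2,148 castings

Annual demand D = 135 × 220 = 29,700.
Production build-up factor (1 − d/p) = 1 − 135/474 = 0.7152.
Q* = √(2DS / (H(1 − d/p))) = √(2 × 29,700 × 517 / (9.31 × 0.7152)).
= √(30,709,800 / 6.6584) ≈ 2147.598.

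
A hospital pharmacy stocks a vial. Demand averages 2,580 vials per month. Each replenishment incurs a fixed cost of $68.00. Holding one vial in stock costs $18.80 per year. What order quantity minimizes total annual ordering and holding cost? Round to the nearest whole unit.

Q* ≈ 473 vials

Annual demand D = 2,580 × 12 = 30,960.
EOQ = √(2DS / H) = √(2 × 30,960 × 68 / 18.8).
= √(4,210,560 / 18.8) = √223,965.9574 ≈ 473.250.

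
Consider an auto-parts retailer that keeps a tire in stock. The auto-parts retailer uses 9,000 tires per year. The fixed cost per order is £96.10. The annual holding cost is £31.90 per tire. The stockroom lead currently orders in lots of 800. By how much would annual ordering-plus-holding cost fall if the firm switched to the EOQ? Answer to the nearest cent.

Extra cost ≈ £6,412.76 per year

EOQ = √(2DS/H) = √(2 × 9,000 × 96.1 / 31.9) ≈ 232.86.
Cost at Q* = (D/Q*)S + (Q*/2)H = √(2DSH) ≈ £7,428.37.
Cost at Q = 800: (9,000/800)×96.1 + (800/2)×31.9 = £1,081.12 + £12,760.00 = £13,841.12.
Excess = £13,841.12 − £7,428.37 = £6,412.76.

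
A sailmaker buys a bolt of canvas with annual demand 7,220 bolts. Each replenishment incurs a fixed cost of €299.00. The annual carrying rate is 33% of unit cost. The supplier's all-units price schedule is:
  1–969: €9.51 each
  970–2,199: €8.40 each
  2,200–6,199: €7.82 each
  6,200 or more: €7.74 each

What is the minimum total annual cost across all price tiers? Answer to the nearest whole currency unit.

TC* ≈ €60,280

Holding cost per unit per year at price C is H = 0.33·C.
For each price level, check whether its EOQ is feasible; otherwise the best quantity at that price is the breakpoint.
Tier 1 (€9.51): EOQ = 1172.9 exceeds tier's upper bound 969, so this tier is dominated.
EOQ at €8.40 = 1248.0 (feasible in tier 2): TC = 7,220×€8.40 + (7,220/1248.0)×299 + (1248.0/2)×0.33×€8.40 = €64,107.52.
EOQ at €7.82 = 1293.5 < 2200, so use break Q=2200: TC = 7,220×€7.82 + (7,220/2200.0)×299 + (2200.0/2)×0.33×€7.82 = €60,280.32.
EOQ at €7.74 = 1300.1 < 6200, so use break Q=6200: TC = 7,220×€7.74 + (7,220/6200.0)×299 + (6200.0/2)×0.33×€7.74 = €64,149.01.
Lowest total cost among the candidates is at Q = 2200.0.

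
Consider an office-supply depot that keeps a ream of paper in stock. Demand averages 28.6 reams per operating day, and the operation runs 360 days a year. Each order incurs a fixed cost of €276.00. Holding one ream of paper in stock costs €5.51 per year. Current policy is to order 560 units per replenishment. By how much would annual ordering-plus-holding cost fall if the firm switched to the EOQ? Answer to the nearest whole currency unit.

Extra cost ≈ €1,021 per year

Annual demand D = 28.6 × 360 = 10,296.
EOQ = √(2DS/H) = √(2 × 10,296 × 276 / 5.51) ≈ 1015.61.
Cost at Q* = (D/Q*)S + (Q*/2)H = √(2DSH) ≈ €5,596.02.
Cost at Q = 560: (10,296/560)×276 + (560/2)×5.51 = €5,074.46 + €1,542.80 = €6,617.26.
Excess = €6,617.26 − €5,596.02 = €1,021.23.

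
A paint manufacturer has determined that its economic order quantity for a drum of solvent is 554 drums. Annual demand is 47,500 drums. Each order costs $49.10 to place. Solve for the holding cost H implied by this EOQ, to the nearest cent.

The basic EOQ model gives Q* = √(2DS/H); rearrange for the unknown.
From Q* = √(2DS/H): H = 2DS / Q*² = 2 × 47,500 × 49.1 / 554² = 15.1980.

H ≈ $15.20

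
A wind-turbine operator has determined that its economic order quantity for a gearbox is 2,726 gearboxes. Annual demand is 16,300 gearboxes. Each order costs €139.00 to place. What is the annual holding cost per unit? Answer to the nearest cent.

H ≈ €0.61

Squaring Q* = √(2DS/H) gives Q*² = 2DS/H.
From Q* = √(2DS/H): H = 2DS / Q*² = 2 × 16,300 × 139 / 2,726² = 0.6098.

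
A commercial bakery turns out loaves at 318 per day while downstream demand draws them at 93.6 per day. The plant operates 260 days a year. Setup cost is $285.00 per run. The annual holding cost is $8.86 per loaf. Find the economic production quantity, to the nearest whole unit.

Q* ≈ 1,490 loaves

Annual demand D = 93.6 × 260 = 24,336.
Production build-up factor (1 − d/p) = 1 − 93.6/318 = 0.7057.
Q* = √(2DS / (H(1 − d/p))) = √(2 × 24,336 × 285 / (8.86 × 0.7057)).
= √(13,871,520 / 6.2522) ≈ 1489.523.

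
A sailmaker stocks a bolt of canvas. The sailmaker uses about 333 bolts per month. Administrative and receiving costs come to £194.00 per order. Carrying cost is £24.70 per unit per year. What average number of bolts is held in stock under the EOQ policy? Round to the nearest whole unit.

Annual demand D = 333 × 12 = 3,996.
Q* = √(2DS/H) = √(2 × 3,996 × 194 / 24.7) ≈ 250.54.
Average inventory = Q*/2 ≈ 250.54 / 2 = 125.271.

Average inventory ≈ 125 bolts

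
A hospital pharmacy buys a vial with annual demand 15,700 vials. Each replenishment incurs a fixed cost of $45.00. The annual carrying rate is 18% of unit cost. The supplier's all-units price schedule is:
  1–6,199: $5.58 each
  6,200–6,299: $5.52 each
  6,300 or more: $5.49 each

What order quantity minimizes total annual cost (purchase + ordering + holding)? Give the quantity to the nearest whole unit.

Q* ≈ 1,186 vials

Holding cost per unit per year at price C is H = 0.18·C.
Evaluate total cost at each tier's feasible EOQ or, if the EOQ is below the tier, at the tier's minimum quantity.
EOQ at $5.58 = 1186.1 (feasible in tier 1): TC = 15,700×$5.58 + (15,700/1186.1)×45 + (1186.1/2)×0.18×$5.58 = $88,797.31.
EOQ at $5.52 = 1192.5 < 6200, so use break Q=6200: TC = 15,700×$5.52 + (15,700/6200.0)×45 + (6200.0/2)×0.18×$5.52 = $89,858.11.
EOQ at $5.49 = 1195.8 < 6300, so use break Q=6300: TC = 15,700×$5.49 + (15,700/6300.0)×45 + (6300.0/2)×0.18×$5.49 = $89,417.97.
Lowest total cost is $88,797.31 at Q = 1186.1.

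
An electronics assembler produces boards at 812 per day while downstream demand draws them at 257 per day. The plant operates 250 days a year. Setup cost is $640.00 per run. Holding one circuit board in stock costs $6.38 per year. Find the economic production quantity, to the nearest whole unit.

Annual demand D = 257 × 250 = 64,250.
Production build-up factor (1 − d/p) = 1 − 257/812 = 0.6835.
Q* = √(2DS / (H(1 − d/p))) = √(2 × 64,250 × 640 / (6.38 × 0.6835)).
= √(82,240,000 / 4.3607) ≈ 4342.729.

Q* ≈ 4,343 boards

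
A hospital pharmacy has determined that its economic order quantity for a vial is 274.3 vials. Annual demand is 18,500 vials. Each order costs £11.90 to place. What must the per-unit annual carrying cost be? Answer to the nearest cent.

The basic EOQ model gives Q* = √(2DS/H); rearrange for the unknown.
From Q* = √(2DS/H): H = 2DS / Q*² = 2 × 18,500 × 11.9 / 274.3² = 5.8519.

H ≈ £5.85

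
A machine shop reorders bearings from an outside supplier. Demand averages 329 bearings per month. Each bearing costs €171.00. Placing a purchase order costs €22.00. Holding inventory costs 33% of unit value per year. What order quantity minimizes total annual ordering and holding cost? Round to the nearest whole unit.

Q* ≈ 55 bearings

Annual demand D = 329 × 12 = 3,948.
Holding cost H = 0.33 × €171.00 = €56.4300 per unit per year.
EOQ = √(2DS / H) = √(2 × 3,948 × 22 / 56.43).
= √(173,712 / 56.43) = √3,078.3626 ≈ 55.483.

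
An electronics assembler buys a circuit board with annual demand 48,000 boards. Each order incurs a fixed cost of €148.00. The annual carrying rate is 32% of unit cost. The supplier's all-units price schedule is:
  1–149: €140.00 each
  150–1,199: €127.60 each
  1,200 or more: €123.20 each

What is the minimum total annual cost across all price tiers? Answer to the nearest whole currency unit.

Holding cost per unit per year at price C is H = 0.32·C.
Candidates are each tier's EOQ (if it falls in that tier) and each price-break quantity.
Tier 1 (€140.00): EOQ = 563.2 exceeds tier's upper bound 149, so this tier is dominated.
EOQ at €127.60 = 589.9 (feasible in tier 2): TC = 48,000×€127.60 + (48,000/589.9)×148 + (589.9/2)×0.32×€127.60 = €6,148,886.12.
EOQ at €123.20 = 600.3 < 1200, so use break Q=1200: TC = 48,000×€123.20 + (48,000/1200.0)×148 + (1200.0/2)×0.32×€123.20 = €5,943,174.40.
Lowest total cost among the candidates is at Q = 1200.0.

TC* ≈ €5,943,174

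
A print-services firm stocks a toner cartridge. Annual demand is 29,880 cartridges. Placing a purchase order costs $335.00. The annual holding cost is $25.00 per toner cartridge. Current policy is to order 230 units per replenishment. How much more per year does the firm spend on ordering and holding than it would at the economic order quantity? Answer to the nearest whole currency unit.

EOQ = √(2DS/H) = √(2 × 29,880 × 335 / 25) ≈ 894.87.
Cost at Q* = (D/Q*)S + (Q*/2)H = √(2DSH) ≈ $22,371.63.
Cost at Q = 230: (29,880/230)×335 + (230/2)×25 = $43,520.87 + $2,875.00 = $46,395.87.
Excess = $46,395.87 − $22,371.63 = $24,024.24.

Extra cost ≈ $24,024 per year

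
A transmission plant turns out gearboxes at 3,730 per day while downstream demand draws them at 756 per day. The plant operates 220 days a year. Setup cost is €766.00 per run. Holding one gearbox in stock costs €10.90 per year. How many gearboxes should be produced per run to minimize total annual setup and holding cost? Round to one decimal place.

Q* ≈ 5,414.7 gearboxes

Annual demand D = 756 × 220 = 166,320.
Production build-up factor (1 − d/p) = 1 − 756/3,730 = 0.7973.
Q* = √(2DS / (H(1 − d/p))) = √(2 × 166,320 × 766 / (10.9 × 0.7973)).
= √(254,802,240 / 8.6908) ≈ 5414.674.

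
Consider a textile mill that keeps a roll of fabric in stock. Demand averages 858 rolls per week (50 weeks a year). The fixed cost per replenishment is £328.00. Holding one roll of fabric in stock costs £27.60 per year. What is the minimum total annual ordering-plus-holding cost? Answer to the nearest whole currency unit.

Annual demand D = 858 × 50 = 42,900.
The optimal lot size = √(2DS/H) = √(2 × 42,900 × 328 / 27.6) ≈ 1009.78.
At Q*, ordering cost (D/Q*)S equals holding cost (Q*/2)H, each = √(DSH/2).
Minimum total = √(2DSH) = √(2 × 42,900 × 328 × 27.6) ≈ 27869.881.

TC* ≈ £27,870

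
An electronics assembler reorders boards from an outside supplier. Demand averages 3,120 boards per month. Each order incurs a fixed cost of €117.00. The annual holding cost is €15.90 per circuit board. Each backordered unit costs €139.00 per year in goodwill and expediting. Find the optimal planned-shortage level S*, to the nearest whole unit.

Annual demand D = 3,120 × 12 = 37,440.
With planned backorders, Q* = √(2DS/H) · √((H+B)/B).
√(2DS/H) = √(2 × 37,440 × 117 / 15.9) = 742.296.
√((H+B)/B) = √((15.9+139)/139) = 1.0556.
Q* ≈ 783.602.
S* = Q* · H/(H+B) = 783.602 × 15.9/154.9 ≈ 80.434.

S* ≈ 80 boards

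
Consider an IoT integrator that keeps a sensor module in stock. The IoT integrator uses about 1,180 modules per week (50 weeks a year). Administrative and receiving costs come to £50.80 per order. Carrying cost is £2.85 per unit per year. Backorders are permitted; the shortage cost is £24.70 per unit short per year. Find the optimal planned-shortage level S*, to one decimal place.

Annual demand D = 1,180 × 50 = 59,000.
With planned backorders, Q* = √(2DS/H) · √((H+B)/B).
√(2DS/H) = √(2 × 59,000 × 50.8 / 2.85) = 1450.275.
√((H+B)/B) = √((2.85+24.7)/24.7) = 1.0561.
Q* ≈ 1531.661.
S* = Q* · H/(H+B) = 1531.661 × 2.85/27.55 ≈ 158.448.

S* ≈ 158.4 modules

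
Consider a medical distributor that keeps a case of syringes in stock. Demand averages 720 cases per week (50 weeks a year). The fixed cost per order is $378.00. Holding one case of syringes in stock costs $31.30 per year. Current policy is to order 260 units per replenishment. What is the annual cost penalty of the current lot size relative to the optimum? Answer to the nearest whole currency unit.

Extra cost ≈ $27,221 per year

Annual demand D = 720 × 50 = 36,000.
EOQ = √(2DS/H) = √(2 × 36,000 × 378 / 31.3) ≈ 932.48.
Cost at Q* = (D/Q*)S + (Q*/2)H = √(2DSH) ≈ $29,186.65.
Cost at Q = 260: (36,000/260)×378 + (260/2)×31.3 = $52,338.46 + $4,069.00 = $56,407.46.
Excess = $56,407.46 − $29,186.65 = $27,220.81.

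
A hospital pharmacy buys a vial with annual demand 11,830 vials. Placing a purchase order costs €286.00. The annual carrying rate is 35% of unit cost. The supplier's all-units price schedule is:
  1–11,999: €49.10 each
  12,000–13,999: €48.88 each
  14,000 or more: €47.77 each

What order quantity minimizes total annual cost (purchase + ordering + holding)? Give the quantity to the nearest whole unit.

Q* ≈ 628 vials

Holding cost per unit per year at price C is H = 0.35·C.
For each price level, check whether its EOQ is feasible; otherwise the best quantity at that price is the breakpoint.
EOQ at €49.10 = 627.5 (feasible in tier 1): TC = 11,830×€49.10 + (11,830/627.5)×286 + (627.5/2)×0.35×€49.10 = €591,636.63.
EOQ at €48.88 = 628.9 < 12000, so use break Q=12000: TC = 11,830×€48.88 + (11,830/12000.0)×286 + (12000.0/2)×0.35×€48.88 = €681,180.35.
EOQ at €47.77 = 636.2 < 14000, so use break Q=14000: TC = 11,830×€47.77 + (11,830/14000.0)×286 + (14000.0/2)×0.35×€47.77 = €682,397.27.
Lowest total cost is €591,636.63 at Q = 627.5.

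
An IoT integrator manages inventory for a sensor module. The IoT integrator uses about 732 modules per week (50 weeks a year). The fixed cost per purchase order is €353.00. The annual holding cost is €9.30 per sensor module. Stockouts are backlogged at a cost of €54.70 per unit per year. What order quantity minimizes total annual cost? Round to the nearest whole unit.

Q* ≈ 1,803 modules

Annual demand D = 732 × 50 = 36,600.
With planned backorders, Q* = √(2DS/H) · √((H+B)/B).
√(2DS/H) = √(2 × 36,600 × 353 / 9.3) = 1666.869.
√((H+B)/B) = √((9.3+54.7)/54.7) = 1.0817.
Q* ≈ 1803.008.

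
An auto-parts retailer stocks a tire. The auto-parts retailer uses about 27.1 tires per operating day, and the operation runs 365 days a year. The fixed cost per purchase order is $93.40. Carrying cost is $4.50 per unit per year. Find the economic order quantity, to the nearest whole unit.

Q* ≈ 641 tires

Annual demand D = 27.1 × 365 = 9,891.5.
EOQ = √(2DS / H) = √(2 × 9,891.5 × 93.4 / 4.5).
= √(1,847,732.2 / 4.5) = √410,607.1556 ≈ 640.786.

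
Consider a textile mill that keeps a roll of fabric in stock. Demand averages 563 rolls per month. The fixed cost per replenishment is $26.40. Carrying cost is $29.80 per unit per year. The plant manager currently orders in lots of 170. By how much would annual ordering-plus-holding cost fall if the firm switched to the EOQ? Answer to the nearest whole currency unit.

Extra cost ≈ $322 per year

Annual demand D = 563 × 12 = 6,756.
EOQ = √(2DS/H) = √(2 × 6,756 × 26.4 / 29.8) ≈ 109.41.
Cost at Q* = (D/Q*)S + (Q*/2)H = √(2DSH) ≈ $3,260.39.
Cost at Q = 170: (6,756/170)×26.4 + (170/2)×29.8 = $1,049.17 + $2,533.00 = $3,582.17.
Excess = $3,582.17 − $3,260.39 = $321.77.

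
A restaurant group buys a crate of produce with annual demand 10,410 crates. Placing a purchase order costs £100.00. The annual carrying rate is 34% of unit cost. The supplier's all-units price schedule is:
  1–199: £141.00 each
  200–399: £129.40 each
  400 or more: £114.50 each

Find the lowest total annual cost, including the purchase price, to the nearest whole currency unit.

Holding cost per unit per year at price C is H = 0.34·C.
For each price level, check whether its EOQ is feasible; otherwise the best quantity at that price is the breakpoint.
Tier 1 (£141.00): EOQ = 208.4 exceeds tier's upper bound 199, so this tier is dominated.
EOQ at £129.40 = 217.5 (feasible in tier 2): TC = 10,410×£129.40 + (10,410/217.5)×100 + (217.5/2)×0.34×£129.40 = £1,356,624.77.
EOQ at £114.50 = 231.3 < 400, so use break Q=400: TC = 10,410×£114.50 + (10,410/400.0)×100 + (400.0/2)×0.34×£114.50 = £1,202,333.50.
Lowest total cost among the candidates is at Q = 400.0.

TC* ≈ £1,202,334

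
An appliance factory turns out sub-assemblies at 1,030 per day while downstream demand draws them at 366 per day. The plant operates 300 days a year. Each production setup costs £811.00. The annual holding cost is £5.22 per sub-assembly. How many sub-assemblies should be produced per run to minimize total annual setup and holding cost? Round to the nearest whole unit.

Annual demand D = 366 × 300 = 109,800.
Production build-up factor (1 − d/p) = 1 − 366/1,030 = 0.6447.
Q* = √(2DS / (H(1 − d/p))) = √(2 × 109,800 × 811 / (5.22 × 0.6447)).
= √(178,095,600 / 3.3651) ≈ 7274.881.

Q* ≈ 7,275 sub-assemblies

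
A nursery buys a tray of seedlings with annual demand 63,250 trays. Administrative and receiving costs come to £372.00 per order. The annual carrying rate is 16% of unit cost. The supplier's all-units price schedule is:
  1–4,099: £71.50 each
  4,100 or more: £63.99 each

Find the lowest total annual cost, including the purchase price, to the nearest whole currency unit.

Holding cost per unit per year at price C is H = 0.16·C.
Evaluate total cost at each tier's feasible EOQ or, if the EOQ is below the tier, at the tier's minimum quantity.
EOQ at £71.50 = 2028.2 (feasible in tier 1): TC = 63,250×£71.50 + (63,250/2028.2)×372 + (2028.2/2)×0.16×£71.50 = £4,545,577.23.
EOQ at £63.99 = 2143.9 < 4100, so use break Q=4100: TC = 63,250×£63.99 + (63,250/4100.0)×372 + (4100.0/2)×0.16×£63.99 = £4,074,095.00.
Lowest total cost among the candidates is at Q = 4100.0.

TC* ≈ £4,074,095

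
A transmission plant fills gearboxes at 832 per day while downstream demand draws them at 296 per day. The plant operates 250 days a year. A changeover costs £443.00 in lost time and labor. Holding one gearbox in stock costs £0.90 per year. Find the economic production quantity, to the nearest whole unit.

Q* ≈ 10,634 gearboxes

Annual demand D = 296 × 250 = 74,000.
Production build-up factor (1 − d/p) = 1 − 296/832 = 0.6442.
Q* = √(2DS / (H(1 − d/p))) = √(2 × 74,000 × 443 / (0.9 × 0.6442)).
= √(65,564,000 / 0.5798) ≈ 10633.855.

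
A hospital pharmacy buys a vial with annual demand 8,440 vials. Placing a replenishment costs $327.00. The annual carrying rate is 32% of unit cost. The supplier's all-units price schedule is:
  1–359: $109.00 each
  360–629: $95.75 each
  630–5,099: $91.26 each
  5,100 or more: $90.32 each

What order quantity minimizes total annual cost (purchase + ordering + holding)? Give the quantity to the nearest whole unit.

Holding cost per unit per year at price C is H = 0.32·C.
For each price level, check whether its EOQ is feasible; otherwise the best quantity at that price is the breakpoint.
Tier 1 ($109.00): EOQ = 397.8 exceeds tier's upper bound 359, so this tier is dominated.
EOQ at $95.75 = 424.4 (feasible in tier 2): TC = 8,440×$95.75 + (8,440/424.4)×327 + (424.4/2)×0.32×$95.75 = $821,134.82.
EOQ at $91.26 = 434.8 < 630, so use break Q=630: TC = 8,440×$91.26 + (8,440/630.0)×327 + (630.0/2)×0.32×$91.26 = $783,814.17.
EOQ at $90.32 = 437.0 < 5100, so use break Q=5100: TC = 8,440×$90.32 + (8,440/5100.0)×327 + (5100.0/2)×0.32×$90.32 = $836,543.07.
Lowest total cost is $783,814.17 at Q = 630.0.

Q* ≈ 630 vials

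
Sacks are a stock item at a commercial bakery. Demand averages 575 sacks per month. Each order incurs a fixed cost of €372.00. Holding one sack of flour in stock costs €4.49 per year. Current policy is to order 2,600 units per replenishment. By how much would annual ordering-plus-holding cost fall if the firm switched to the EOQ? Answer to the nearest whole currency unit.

Annual demand D = 575 × 12 = 6,900.
EOQ = √(2DS/H) = √(2 × 6,900 × 372 / 4.49) ≈ 1069.27.
Cost at Q* = (D/Q*)S + (Q*/2)H = √(2DSH) ≈ €4,801.03.
Cost at Q = 2,600: (6,900/2,600)×372 + (2,600/2)×4.49 = €987.23 + €5,837.00 = €6,824.23.
Excess = €6,824.23 − €4,801.03 = €2,023.20.

Extra cost ≈ €2,023 per year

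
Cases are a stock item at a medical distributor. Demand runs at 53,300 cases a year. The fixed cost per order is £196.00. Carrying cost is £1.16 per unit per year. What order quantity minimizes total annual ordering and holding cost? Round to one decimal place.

EOQ = √(2DS / H) = √(2 × 53,300 × 196 / 1.16).
= √(20,893,600 / 1.16) = √18,011,724.1379 ≈ 4244.022.

Q* ≈ 4,244.0 cases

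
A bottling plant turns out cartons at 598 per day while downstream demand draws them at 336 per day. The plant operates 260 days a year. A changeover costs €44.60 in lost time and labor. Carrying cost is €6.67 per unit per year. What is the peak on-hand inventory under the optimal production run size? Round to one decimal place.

I_max ≈ 715.4 cartons

Annual demand D = 336 × 260 = 87,360.
Production build-up factor (1 − d/p) = 1 − 336/598 = 0.4381.
Q* = √(2DS / (H(1 − d/p))) = √(2 × 87,360 × 44.6 / (6.67 × 0.4381)).
= √(7,792,512 / 2.9223) ≈ 1632.961.
Maximum inventory = Q*(1 − d/p) = 1632.961 × 0.4381 ≈ 715.444.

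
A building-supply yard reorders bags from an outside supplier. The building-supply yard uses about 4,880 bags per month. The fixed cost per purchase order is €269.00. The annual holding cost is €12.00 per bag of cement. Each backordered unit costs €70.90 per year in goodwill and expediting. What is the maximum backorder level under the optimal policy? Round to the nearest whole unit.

S* ≈ 254 bags

Annual demand D = 4,880 × 12 = 58,560.
With planned backorders, Q* = √(2DS/H) · √((H+B)/B).
√(2DS/H) = √(2 × 58,560 × 269 / 12) = 1620.321.
√((H+B)/B) = √((12+70.9)/70.9) = 1.0813.
Q* ≈ 1752.085.
S* = Q* · H/(H+B) = 1752.085 × 12/82.9 ≈ 253.619.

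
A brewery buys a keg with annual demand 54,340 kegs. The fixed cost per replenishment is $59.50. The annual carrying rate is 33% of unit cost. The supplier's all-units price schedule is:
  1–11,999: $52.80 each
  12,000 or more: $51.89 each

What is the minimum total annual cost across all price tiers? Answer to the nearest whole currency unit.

Holding cost per unit per year at price C is H = 0.33·C.
Evaluate total cost at each tier's feasible EOQ or, if the EOQ is below the tier, at the tier's minimum quantity.
EOQ at $52.80 = 609.2 (feasible in tier 1): TC = 54,340×$52.80 + (54,340/609.2)×59.5 + (609.2/2)×0.33×$52.80 = $2,879,766.69.
EOQ at $51.89 = 614.5 < 12000, so use break Q=12000: TC = 54,340×$51.89 + (54,340/12000.0)×59.5 + (12000.0/2)×0.33×$51.89 = $2,922,714.24.
Lowest total cost among the candidates is at Q = 609.2.

TC* ≈ $2,879,767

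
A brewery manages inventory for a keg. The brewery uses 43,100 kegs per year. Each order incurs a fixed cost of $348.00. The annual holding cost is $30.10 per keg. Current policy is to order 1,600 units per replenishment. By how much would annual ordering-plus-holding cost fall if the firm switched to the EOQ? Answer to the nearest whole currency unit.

Extra cost ≈ $3,405 per year

EOQ = √(2DS/H) = √(2 × 43,100 × 348 / 30.1) ≈ 998.30.
Cost at Q* = (D/Q*)S + (Q*/2)H = √(2DSH) ≈ $30,048.76.
Cost at Q = 1,600: (43,100/1,600)×348 + (1,600/2)×30.1 = $9,374.25 + $24,080.00 = $33,454.25.
Excess = $33,454.25 − $30,048.76 = $3,405.49.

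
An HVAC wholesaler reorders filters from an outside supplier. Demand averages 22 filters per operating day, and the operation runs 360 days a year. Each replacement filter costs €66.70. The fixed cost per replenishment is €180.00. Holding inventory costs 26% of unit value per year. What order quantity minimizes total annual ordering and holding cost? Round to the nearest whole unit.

Annual demand D = 22 × 360 = 7,920.
Holding cost H = 0.26 × €66.70 = €17.3420 per unit per year.
EOQ = √(2DS / H) = √(2 × 7,920 × 180 / 17.342).
= √(2,851,200 / 17.342) = √164,410.1026 ≈ 405.475.

Q* ≈ 405 filters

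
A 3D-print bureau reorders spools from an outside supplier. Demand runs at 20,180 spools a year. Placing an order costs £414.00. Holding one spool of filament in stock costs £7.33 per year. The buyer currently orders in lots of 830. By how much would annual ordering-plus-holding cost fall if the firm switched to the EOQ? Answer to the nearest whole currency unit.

EOQ = √(2DS/H) = √(2 × 20,180 × 414 / 7.33) ≈ 1509.82.
Cost at Q* = (D/Q*)S + (Q*/2)H = √(2DSH) ≈ £11,066.94.
Cost at Q = 830: (20,180/830)×414 + (830/2)×7.33 = £10,065.69 + £3,041.95 = £13,107.64.
Excess = £13,107.64 − £11,066.94 = £2,040.69.

Extra cost ≈ £2,041 per year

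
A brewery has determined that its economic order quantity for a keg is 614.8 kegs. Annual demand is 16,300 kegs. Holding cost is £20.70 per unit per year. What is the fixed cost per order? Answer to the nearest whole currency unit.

Squaring Q* = √(2DS/H) gives Q*² = 2DS/H.
From Q* = √(2DS/H): S = Q*²H / (2D) = 614.8² × 20.7 / (2 × 16,300) = 240.0051.

S ≈ £240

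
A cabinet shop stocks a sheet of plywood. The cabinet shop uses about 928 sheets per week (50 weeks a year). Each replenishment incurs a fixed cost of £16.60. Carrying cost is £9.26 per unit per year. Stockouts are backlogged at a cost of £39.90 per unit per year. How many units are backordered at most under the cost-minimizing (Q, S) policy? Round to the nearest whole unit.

S* ≈ 85 sheets

Annual demand D = 928 × 50 = 46,400.
With planned backorders, Q* = √(2DS/H) · √((H+B)/B).
√(2DS/H) = √(2 × 46,400 × 16.6 / 9.26) = 407.871.
√((H+B)/B) = √((9.26+39.9)/39.9) = 1.1100.
Q* ≈ 452.733.
S* = Q* · H/(H+B) = 452.733 × 9.26/49.16 ≈ 85.279.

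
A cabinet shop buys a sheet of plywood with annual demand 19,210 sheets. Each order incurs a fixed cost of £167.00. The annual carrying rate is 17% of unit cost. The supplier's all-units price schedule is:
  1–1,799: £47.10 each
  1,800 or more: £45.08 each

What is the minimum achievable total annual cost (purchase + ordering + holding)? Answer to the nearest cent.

Holding cost per unit per year at price C is H = 0.17·C.
Evaluate total cost at each tier's feasible EOQ or, if the EOQ is below the tier, at the tier's minimum quantity.
EOQ at £47.10 = 895.2 (feasible in tier 1): TC = 19,210×£47.10 + (19,210/895.2)×167 + (895.2/2)×0.17×£47.10 = £911,958.57.
EOQ at £45.08 = 915.0 < 1800, so use break Q=1800: TC = 19,210×£45.08 + (19,210/1800.0)×167 + (1800.0/2)×0.17×£45.08 = £874,666.30.
Lowest total cost among the candidates is at Q = 1800.0.

TC* ≈ £874,666.30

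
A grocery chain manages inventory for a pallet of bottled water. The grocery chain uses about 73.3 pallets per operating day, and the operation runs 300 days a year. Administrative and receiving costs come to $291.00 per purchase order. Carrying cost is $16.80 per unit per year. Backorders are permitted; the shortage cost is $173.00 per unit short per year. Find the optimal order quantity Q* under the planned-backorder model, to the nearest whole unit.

Annual demand D = 73.3 × 300 = 21,990.
With planned backorders, Q* = √(2DS/H) · √((H+B)/B).
√(2DS/H) = √(2 × 21,990 × 291 / 16.8) = 872.810.
√((H+B)/B) = √((16.8+173)/173) = 1.0474.
Q* ≈ 914.207.

Q* ≈ 914 pallets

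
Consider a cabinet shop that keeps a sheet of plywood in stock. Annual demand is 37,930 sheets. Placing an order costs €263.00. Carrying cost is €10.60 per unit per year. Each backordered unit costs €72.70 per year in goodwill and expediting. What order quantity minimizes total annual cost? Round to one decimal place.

With planned backorders, Q* = √(2DS/H) · √((H+B)/B).
√(2DS/H) = √(2 × 37,930 × 263 / 10.6) = 1371.928.
√((H+B)/B) = √((10.6+72.7)/72.7) = 1.0704.
Q* ≈ 1468.543.

Q* ≈ 1,468.5 sheets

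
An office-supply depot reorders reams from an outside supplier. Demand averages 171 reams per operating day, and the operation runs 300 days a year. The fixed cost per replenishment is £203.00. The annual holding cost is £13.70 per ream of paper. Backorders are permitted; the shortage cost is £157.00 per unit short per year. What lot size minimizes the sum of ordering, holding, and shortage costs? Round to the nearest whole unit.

Q* ≈ 1,286 reams

Annual demand D = 171 × 300 = 51,300.
With planned backorders, Q* = √(2DS/H) · √((H+B)/B).
√(2DS/H) = √(2 × 51,300 × 203 / 13.7) = 1232.995.
√((H+B)/B) = √((13.7+157)/157) = 1.0427.
Q* ≈ 1285.667.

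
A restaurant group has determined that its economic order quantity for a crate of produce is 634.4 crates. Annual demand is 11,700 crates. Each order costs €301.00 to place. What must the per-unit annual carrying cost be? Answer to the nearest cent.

H ≈ €17.50

Invert the EOQ relation Q*² = 2DS/H.
From Q* = √(2DS/H): H = 2DS / Q*² = 2 × 11,700 × 301 / 634.4² = 17.5007.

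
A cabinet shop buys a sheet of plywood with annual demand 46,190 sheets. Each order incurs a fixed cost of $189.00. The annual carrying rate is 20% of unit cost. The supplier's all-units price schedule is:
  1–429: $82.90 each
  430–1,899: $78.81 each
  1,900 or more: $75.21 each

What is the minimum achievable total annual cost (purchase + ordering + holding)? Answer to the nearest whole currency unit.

Holding cost per unit per year at price C is H = 0.20·C.
Candidates are each tier's EOQ (if it falls in that tier) and each price-break quantity.
Tier 1 ($82.90): EOQ = 1026.2 exceeds tier's upper bound 429, so this tier is dominated.
EOQ at $78.81 = 1052.5 (feasible in tier 2): TC = 46,190×$78.81 + (46,190/1052.5)×189 + (1052.5/2)×0.20×$78.81 = $3,656,823.10.
EOQ at $75.21 = 1077.4 < 1900, so use break Q=1900: TC = 46,190×$75.21 + (46,190/1900.0)×189 + (1900.0/2)×0.20×$75.21 = $3,492,834.49.
Lowest total cost among the candidates is at Q = 1900.0.

TC* ≈ $3,492,834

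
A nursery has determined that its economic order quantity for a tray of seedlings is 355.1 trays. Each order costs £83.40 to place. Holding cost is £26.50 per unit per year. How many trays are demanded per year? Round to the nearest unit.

D ≈ 20,033 trays per year

Squaring Q* = √(2DS/H) gives Q*² = 2DS/H.
From Q* = √(2DS/H): D = Q*²H / (2S) = 355.1² × 26.5 / (2 × 83.4) = 20033.239.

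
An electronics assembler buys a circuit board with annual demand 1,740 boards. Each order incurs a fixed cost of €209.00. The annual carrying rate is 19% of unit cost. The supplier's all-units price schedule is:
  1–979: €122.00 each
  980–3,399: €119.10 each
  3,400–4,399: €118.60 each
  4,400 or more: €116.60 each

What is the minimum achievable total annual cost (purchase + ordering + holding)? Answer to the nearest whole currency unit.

TC* ≈ €216,386

Holding cost per unit per year at price C is H = 0.19·C.
For each price level, check whether its EOQ is feasible; otherwise the best quantity at that price is the breakpoint.
EOQ at €122.00 = 177.1 (feasible in tier 1): TC = 1,740×€122.00 + (1,740/177.1)×209 + (177.1/2)×0.19×€122.00 = €216,386.01.
EOQ at €119.10 = 179.3 < 980, so use break Q=980: TC = 1,740×€119.10 + (1,740/980.0)×209 + (980.0/2)×0.19×€119.10 = €218,693.29.
EOQ at €118.60 = 179.7 < 3400, so use break Q=3400: TC = 1,740×€118.60 + (1,740/3400.0)×209 + (3400.0/2)×0.19×€118.60 = €244,778.76.
EOQ at €116.60 = 181.2 < 4400, so use break Q=4400: TC = 1,740×€116.60 + (1,740/4400.0)×209 + (4400.0/2)×0.19×€116.60 = €251,705.45.
Lowest total cost among the candidates is at Q = 177.1.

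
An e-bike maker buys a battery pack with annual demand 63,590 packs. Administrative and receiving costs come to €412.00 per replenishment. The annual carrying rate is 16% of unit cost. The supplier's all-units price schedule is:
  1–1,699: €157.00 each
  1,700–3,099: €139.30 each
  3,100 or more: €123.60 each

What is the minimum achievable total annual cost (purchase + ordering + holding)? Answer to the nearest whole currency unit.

TC* ≈ €7,898,828

Holding cost per unit per year at price C is H = 0.16·C.
Evaluate total cost at each tier's feasible EOQ or, if the EOQ is below the tier, at the tier's minimum quantity.
EOQ at €157.00 = 1444.3 (feasible in tier 1): TC = 63,590×€157.00 + (63,590/1444.3)×412 + (1444.3/2)×0.16×€157.00 = €10,019,910.05.
EOQ at €139.30 = 1533.3 < 1700, so use break Q=1700: TC = 63,590×€139.30 + (63,590/1700.0)×412 + (1700.0/2)×0.16×€139.30 = €8,892,443.02.
EOQ at €123.60 = 1627.8 < 3100, so use break Q=3100: TC = 63,590×€123.60 + (63,590/3100.0)×412 + (3100.0/2)×0.16×€123.60 = €7,898,828.12.
Lowest total cost among the candidates is at Q = 3100.0.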